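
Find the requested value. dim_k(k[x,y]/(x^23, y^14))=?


Basis: x^i*y^j, i<23, j<14
23*14=322


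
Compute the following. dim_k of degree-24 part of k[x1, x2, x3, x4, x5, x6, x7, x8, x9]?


C(d+n-1,n-1)=C(32,8)=10518300


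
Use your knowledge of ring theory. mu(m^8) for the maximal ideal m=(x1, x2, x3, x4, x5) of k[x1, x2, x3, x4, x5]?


Graded Nakayama: mu(m^d) = dim_k (m^d/m^(d+1)) = #degree-8 monomials in 5 vars
C(n+d-1,d)=C(12,8)=495


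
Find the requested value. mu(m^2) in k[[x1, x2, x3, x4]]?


C(n+d-1,d)=C(5,2)=10


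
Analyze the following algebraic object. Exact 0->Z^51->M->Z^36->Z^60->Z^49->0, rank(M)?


Alt sum=0:
(-1)^0*51 + (-1)^1*? + (-1)^2*36 + (-1)^3*60 + (-1)^4*49=0
rank(M)=76


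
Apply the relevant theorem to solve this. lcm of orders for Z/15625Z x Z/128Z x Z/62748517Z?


Exponent = lcm of the cyclic orders; pairwise coprime => product.
5^6*2^7*13^7=15625*128*62748517=125497034000000


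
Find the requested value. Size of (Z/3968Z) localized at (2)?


2-primary part: 3968=2^7*31
Size=2^7=128


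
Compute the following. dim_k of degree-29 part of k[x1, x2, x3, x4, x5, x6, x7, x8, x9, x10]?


C(d+n-1,n-1)=C(38,9)=163011640


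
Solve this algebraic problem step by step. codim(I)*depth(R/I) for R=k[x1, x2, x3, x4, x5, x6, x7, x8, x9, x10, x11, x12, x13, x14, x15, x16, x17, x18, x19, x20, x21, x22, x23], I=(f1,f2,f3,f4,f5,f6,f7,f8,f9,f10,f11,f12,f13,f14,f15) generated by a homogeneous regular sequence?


codim=15, depth=dim(R/I)=23-15=8
Product=15*8=120


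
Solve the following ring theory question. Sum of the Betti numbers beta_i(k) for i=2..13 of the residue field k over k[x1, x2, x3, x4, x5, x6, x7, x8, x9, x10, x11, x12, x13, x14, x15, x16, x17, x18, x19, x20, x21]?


Koszul resolution: beta_i(k)=C(n,i), n=21
C(21,2)=210, C(21,3)=1330, C(21,4)=5985, C(21,5)=20349, C(21,6)=54264, C(21,7)=116280, C(21,8)=203490, C(21,9)=293930, C(21,10)=352716, C(21,11)=352716, C(21,12)=293930, C(21,13)=203490
Sum=1898690


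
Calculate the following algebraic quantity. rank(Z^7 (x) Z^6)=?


rank(M(x)N) = rank(M)*rank(N)
7*6 = 42


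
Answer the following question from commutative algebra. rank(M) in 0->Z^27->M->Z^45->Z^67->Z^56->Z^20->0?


Alt sum=0:
(-1)^0*27 + (-1)^1*? + (-1)^2*45 + (-1)^3*67 + (-1)^4*56 + (-1)^5*20=0
rank(M)=41


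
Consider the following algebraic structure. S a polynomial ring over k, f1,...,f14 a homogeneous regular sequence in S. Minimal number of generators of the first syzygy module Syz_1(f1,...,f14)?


Regular sequence => Koszul complex is the minimal free resolution.
Syz_1 minimally generated by Koszul relations f_i*e_j - f_j*e_i (i<j): mu(Syz_1) = beta_2 = C(m,2) = m(m-1)/2
m=14
14*13/2 = 91


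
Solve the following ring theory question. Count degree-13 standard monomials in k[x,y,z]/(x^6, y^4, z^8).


Need i<6, j<4, k<8 with i+j+k=13.
For each i, j ranges over max(0,13-i-7)..min(3,13-i):
  i=0: j in [6,3] -> 0
  i=1: j in [5,3] -> 0
  i=2: j in [4,3] -> 0
  i=3: j in [3,3] -> 1
  i=4: j in [2,3] -> 2
  i=5: j in [1,3] -> 3
H(13) = 0+0+0+1+2+3 = 6


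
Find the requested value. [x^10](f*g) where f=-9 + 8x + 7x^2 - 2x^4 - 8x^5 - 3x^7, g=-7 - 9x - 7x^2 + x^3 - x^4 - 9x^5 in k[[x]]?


[x^10] = sum a_i*b_j, i+j=10
  -8*-9=72
  -3*1=-3
Sum=69


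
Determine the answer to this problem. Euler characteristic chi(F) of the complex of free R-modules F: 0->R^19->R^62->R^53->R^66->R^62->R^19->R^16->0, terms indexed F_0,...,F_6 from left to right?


chi = sum (-1)^i * rank:
(-1)^0*19=19
(-1)^1*62=-62
(-1)^2*53=53
(-1)^3*66=-66
(-1)^4*62=62
(-1)^5*19=-19
(-1)^6*16=16
chi=3


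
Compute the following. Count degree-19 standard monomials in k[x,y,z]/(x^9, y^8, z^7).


Need i<9, j<8, k<7 with i+j+k=19.
For each i, j ranges over max(0,19-i-6)..min(7,19-i):
  i=0: j in [13,7] -> 0
  i=1: j in [12,7] -> 0
  i=2: j in [11,7] -> 0
  i=3: j in [10,7] -> 0
  i=4: j in [9,7] -> 0
  i=5: j in [8,7] -> 0
  i=6: j in [7,7] -> 1
  i=7: j in [6,7] -> 2
  i=8: j in [5,7] -> 3
H(19) = 0+0+0+0+0+0+1+2+3 = 6


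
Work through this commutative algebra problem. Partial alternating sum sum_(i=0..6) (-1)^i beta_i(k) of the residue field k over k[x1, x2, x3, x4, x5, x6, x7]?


Koszul resolution: beta_i(k)=C(n,i), n=7
sum_(i=0..p) (-1)^i C(n,i) = (-1)^p C(n-1,p)
(-1)^6*C(6,6) = (-1)^6*1 = 1


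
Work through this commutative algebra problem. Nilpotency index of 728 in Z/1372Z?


728^k mod 1372:
k=1: 728
k=2: 392
k=3: 0
First zero at k = 3


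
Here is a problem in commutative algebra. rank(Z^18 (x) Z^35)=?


rank(M(x)N) = rank(M)*rank(N)
18*35 = 630


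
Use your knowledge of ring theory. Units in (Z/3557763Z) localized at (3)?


Local ring = Z/243Z.
phi(243) = 3^4*(3-1) = 162


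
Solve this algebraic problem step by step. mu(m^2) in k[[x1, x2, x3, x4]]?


C(n+d-1,d)=C(5,2)=10


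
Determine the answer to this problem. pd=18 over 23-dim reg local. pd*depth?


pd+depth=23
depth=23-18=5
pd*depth=18*5=90


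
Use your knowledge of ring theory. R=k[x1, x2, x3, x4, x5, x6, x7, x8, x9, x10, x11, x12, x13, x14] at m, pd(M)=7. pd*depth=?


pd+depth=14
depth=14-7=7
pd*depth=7*7=49


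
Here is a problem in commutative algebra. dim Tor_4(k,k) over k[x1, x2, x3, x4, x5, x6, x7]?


Koszul: C(n,i)=C(7,4)=35


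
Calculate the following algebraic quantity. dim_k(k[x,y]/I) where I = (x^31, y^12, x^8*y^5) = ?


k[x,y]/I, I = (x^31, y^12, x^8*y^5)
Rect: 31x12=372. Corner: (31-8)x(12-5)=161.
dim = 372-161 = 211


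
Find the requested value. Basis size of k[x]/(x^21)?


Basis: 1,x,...,x^20
dim=21


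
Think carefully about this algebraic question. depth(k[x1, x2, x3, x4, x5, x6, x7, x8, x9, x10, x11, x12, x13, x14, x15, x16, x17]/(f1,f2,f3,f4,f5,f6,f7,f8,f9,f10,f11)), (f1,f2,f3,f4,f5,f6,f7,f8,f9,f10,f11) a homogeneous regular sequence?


depth(R)=17
depth(R/I)=17-11=6


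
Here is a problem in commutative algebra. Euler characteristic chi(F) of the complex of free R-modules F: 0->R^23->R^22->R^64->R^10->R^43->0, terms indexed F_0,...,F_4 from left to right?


chi = sum (-1)^i * rank:
(-1)^0*23=23
(-1)^1*22=-22
(-1)^2*64=64
(-1)^3*10=-10
(-1)^4*43=43
chi=98


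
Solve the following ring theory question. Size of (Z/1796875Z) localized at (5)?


5-primary part: 1796875=5^7*23
Size=5^7=78125


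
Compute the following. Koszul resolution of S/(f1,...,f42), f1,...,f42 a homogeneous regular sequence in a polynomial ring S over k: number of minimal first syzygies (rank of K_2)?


Regular sequence => Koszul complex is the minimal free resolution.
Syz_1 minimally generated by Koszul relations f_i*e_j - f_j*e_i (i<j): mu(Syz_1) = beta_2 = C(m,2) = m(m-1)/2
m=42
42*41/2 = 861


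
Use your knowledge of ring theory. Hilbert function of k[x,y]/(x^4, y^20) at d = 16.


k[x,y], I = (x^4, y^20), d = 16
Need i < 4 and d-i < 20.
Range: 0 <= i <= 3.
H(16) = 4


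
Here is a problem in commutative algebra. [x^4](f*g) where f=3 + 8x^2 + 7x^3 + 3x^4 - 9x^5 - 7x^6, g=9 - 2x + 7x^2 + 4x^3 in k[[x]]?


[x^4] = sum a_i*b_j, i+j=4
  8*7=56
  7*-2=-14
  3*9=27
Sum=69


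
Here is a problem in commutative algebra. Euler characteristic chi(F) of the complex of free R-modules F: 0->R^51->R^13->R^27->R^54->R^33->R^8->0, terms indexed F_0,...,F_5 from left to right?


chi = sum (-1)^i * rank:
(-1)^0*51=51
(-1)^1*13=-13
(-1)^2*27=27
(-1)^3*54=-54
(-1)^4*33=33
(-1)^5*8=-8
chi=36


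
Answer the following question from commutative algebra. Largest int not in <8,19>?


gcd(8,19)=1 => F=ab-a-b=8*19-8-19=152-27=125


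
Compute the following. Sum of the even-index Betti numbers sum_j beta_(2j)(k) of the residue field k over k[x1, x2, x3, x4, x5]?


Koszul resolution: beta_i(k)=C(n,i), n=5
sum_even C(5,i) = 2^(n-1) = 2^4 = 16


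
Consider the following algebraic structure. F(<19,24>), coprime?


gcd(19,24)=1 => F=ab-a-b=19*24-19-24=456-43=413


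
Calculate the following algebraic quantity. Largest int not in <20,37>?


gcd(20,37)=1 => F=ab-a-b=20*37-20-37=740-57=683


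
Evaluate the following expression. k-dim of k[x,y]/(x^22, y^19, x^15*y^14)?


k[x,y]/I, I = (x^22, y^19, x^15*y^14)
Rect: 22x19=418. Corner: (22-15)x(19-14)=35.
dim = 418-35 = 383


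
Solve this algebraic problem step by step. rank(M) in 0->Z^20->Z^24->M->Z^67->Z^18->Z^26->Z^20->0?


Alt sum=0:
(-1)^0*20 + (-1)^1*24 + (-1)^2*? + (-1)^3*67 + (-1)^4*18 + (-1)^5*26 + (-1)^6*20=0
rank(M)=59


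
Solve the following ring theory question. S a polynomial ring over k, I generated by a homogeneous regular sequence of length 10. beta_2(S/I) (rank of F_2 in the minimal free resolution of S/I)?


Regular sequence => Koszul complex is the minimal free resolution.
Syz_1 minimally generated by Koszul relations f_i*e_j - f_j*e_i (i<j): mu(Syz_1) = beta_2 = C(m,2) = m(m-1)/2
m=10
10*9/2 = 45


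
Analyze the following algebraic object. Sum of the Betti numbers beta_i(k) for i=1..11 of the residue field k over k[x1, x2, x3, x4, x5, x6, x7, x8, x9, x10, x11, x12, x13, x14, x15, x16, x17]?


Koszul resolution: beta_i(k)=C(n,i), n=17
C(17,1)=17, C(17,2)=136, C(17,3)=680, C(17,4)=2380, C(17,5)=6188, C(17,6)=12376, C(17,7)=19448, C(17,8)=24310, C(17,9)=24310, C(17,10)=19448, C(17,11)=12376
Sum=121669


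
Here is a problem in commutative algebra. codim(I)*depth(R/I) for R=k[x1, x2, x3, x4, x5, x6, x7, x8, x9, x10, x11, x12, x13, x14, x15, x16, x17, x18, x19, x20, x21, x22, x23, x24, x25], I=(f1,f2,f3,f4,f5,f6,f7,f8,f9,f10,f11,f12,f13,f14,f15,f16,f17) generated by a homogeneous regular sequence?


codim=17, depth=dim(R/I)=25-17=8
Product=17*8=136


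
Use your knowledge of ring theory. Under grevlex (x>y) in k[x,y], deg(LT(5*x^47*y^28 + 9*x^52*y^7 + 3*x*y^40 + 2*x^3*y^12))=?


LT: 5*x^47*y^28
deg_x=47, deg_y=28
Total=47+28=75


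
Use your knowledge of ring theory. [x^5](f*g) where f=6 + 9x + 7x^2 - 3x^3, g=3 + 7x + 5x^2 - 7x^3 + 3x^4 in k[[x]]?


[x^5] = sum a_i*b_j, i+j=5
  9*3=27
  7*-7=-49
  -3*5=-15
Sum=-37


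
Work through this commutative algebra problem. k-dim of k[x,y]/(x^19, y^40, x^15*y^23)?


k[x,y]/I, I = (x^19, y^40, x^15*y^23)
Rect: 19x40=760. Corner: (19-15)x(40-23)=68.
dim = 760-68 = 692


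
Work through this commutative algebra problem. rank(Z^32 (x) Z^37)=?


rank(M(x)N) = rank(M)*rank(N)
32*37 = 1184


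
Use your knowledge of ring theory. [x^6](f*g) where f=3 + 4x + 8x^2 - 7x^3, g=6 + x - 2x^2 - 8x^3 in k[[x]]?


[x^6] = sum a_i*b_j, i+j=6
  -7*-8=56
Sum=56


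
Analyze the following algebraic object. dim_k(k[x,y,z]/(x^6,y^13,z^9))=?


Basis: x^iy^jz^k, i<6,j<13,k<9
6*13*9=702


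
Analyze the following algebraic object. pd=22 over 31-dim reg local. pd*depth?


pd+depth=31
depth=31-22=9
pd*depth=22*9=198


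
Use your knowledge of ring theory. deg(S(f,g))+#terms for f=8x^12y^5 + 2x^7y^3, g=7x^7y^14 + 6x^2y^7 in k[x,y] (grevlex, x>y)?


LT(f)=8x^12y^5, LT(g)=7x^7y^14
lcm(LM)=x^12y^14
S(f,g) (scaled by 56 to clear denominators) = 7y^9*f - 8x^5*g = 14x^7y^12 - 48x^7y^7
2 terms, deg 19.
19+2=21


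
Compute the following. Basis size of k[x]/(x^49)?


Basis: 1,x,...,x^48
dim=49


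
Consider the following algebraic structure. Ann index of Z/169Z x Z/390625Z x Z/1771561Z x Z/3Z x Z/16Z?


Exponent = lcm of the cyclic orders; pairwise coprime => product.
13^2*5^8*11^6*3^1*2^4=169*390625*1771561*3*16=5613633918750000


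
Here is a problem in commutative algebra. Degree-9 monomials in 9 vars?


C(d+n-1,n-1)=C(17,8)=24310


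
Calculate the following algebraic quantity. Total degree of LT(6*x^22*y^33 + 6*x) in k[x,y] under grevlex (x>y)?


LT: 6*x^22*y^33
deg_x=22, deg_y=33
Total=22+33=55


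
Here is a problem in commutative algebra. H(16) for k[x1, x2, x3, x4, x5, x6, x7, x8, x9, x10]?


C(d+n-1,n-1)=C(25,9)=2042975


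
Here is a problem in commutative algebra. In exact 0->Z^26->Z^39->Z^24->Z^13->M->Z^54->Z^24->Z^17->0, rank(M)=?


Alt sum=0:
(-1)^0*26 + (-1)^1*39 + (-1)^2*24 + (-1)^3*13 + (-1)^4*? + (-1)^5*54 + (-1)^6*24 + (-1)^7*17=0
rank(M)=49


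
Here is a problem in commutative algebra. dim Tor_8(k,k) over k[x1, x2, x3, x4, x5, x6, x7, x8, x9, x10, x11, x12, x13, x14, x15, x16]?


Koszul: C(n,i)=C(16,8)=12870


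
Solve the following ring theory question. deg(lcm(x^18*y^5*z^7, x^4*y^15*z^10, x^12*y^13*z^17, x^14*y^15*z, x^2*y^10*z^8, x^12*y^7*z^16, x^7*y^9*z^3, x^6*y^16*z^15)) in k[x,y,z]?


lcm = componentwise max:
x: max(18,4,12,14,2,12,7,6)=18
y: max(5,15,13,15,10,7,9,16)=16
z: max(7,10,17,1,8,16,3,15)=17
Total=18+16+17=51


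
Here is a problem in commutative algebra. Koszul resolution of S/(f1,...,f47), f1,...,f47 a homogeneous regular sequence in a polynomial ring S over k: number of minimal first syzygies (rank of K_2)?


Regular sequence => Koszul complex is the minimal free resolution.
Syz_1 minimally generated by Koszul relations f_i*e_j - f_j*e_i (i<j): mu(Syz_1) = beta_2 = C(m,2) = m(m-1)/2
m=47
47*46/2 = 1081


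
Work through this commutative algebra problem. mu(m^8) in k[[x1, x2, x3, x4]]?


C(n+d-1,d)=C(11,8)=165


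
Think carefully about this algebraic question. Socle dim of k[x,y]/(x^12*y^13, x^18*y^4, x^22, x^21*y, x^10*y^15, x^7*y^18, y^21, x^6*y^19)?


Socle = ann(m) = span of standard monomials u with x*u, y*u in I (staircase corners).
Minimal generators: x^22, x^21*y, x^18*y^4, x^12*y^13, x^10*y^15, x^7*y^18, x^6*y^19, y^21
Corners: x^5y^20, x^6y^18, x^9y^17, x^11y^14, x^17y^12, x^20y^3, x^21
Socle dim=7


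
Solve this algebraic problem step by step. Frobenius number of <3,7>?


gcd(3,7)=1 => F=ab-a-b=3*7-3-7=21-10=11


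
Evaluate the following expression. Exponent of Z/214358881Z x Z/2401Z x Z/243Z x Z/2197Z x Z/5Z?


Exponent = lcm of the cyclic orders; pairwise coprime => product.
11^8*7^4*3^5*13^3*5^1=214358881*2401*243*2197*5=1373852081851003755


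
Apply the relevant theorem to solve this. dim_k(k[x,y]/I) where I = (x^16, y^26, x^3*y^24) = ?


k[x,y]/I, I = (x^16, y^26, x^3*y^24)
Rect: 16x26=416. Corner: (16-3)x(26-24)=26.
dim = 416-26 = 390


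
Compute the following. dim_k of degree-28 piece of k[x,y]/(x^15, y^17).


k[x,y], I = (x^15, y^17), d = 28
Need i < 15 and d-i < 17.
Range: 12 <= i <= 14.
H(28) = 3


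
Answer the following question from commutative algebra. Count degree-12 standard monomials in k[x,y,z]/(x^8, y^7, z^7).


Need i<8, j<7, k<7 with i+j+k=12.
For each i, j ranges over max(0,12-i-6)..min(6,12-i):
  i=0: j in [6,6] -> 1
  i=1: j in [5,6] -> 2
  i=2: j in [4,6] -> 3
  i=3: j in [3,6] -> 4
  i=4: j in [2,6] -> 5
  i=5: j in [1,6] -> 6
  i=6: j in [0,6] -> 7
  i=7: j in [0,5] -> 6
H(12) = 1+2+3+4+5+6+7+6 = 34


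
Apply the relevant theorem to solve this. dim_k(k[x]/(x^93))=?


Basis: 1,x,...,x^92
dim=93


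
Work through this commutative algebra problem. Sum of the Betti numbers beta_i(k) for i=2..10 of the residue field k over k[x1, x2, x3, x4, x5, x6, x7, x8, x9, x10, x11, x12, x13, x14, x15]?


Koszul resolution: beta_i(k)=C(n,i), n=15
C(15,2)=105, C(15,3)=455, C(15,4)=1365, C(15,5)=3003, C(15,6)=5005, C(15,7)=6435, C(15,8)=6435, C(15,9)=5005, C(15,10)=3003
Sum=30811


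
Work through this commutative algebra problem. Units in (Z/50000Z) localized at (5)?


Local ring = Z/3125Z.
phi(3125) = 5^4*(5-1) = 2500


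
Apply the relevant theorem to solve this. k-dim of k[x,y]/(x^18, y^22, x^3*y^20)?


k[x,y]/I, I = (x^18, y^22, x^3*y^20)
Rect: 18x22=396. Corner: (18-3)x(22-20)=30.
dim = 396-30 = 366


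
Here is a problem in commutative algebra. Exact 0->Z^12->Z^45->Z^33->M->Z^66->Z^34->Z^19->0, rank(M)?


Alt sum=0:
(-1)^0*12 + (-1)^1*45 + (-1)^2*33 + (-1)^3*? + (-1)^4*66 + (-1)^5*34 + (-1)^6*19=0
rank(M)=51


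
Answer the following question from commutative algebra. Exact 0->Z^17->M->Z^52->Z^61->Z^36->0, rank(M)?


Alt sum=0:
(-1)^0*17 + (-1)^1*? + (-1)^2*52 + (-1)^3*61 + (-1)^4*36=0
rank(M)=44


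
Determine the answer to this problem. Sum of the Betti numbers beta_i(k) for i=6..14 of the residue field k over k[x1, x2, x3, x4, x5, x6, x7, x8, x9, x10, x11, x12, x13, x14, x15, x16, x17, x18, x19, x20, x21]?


Koszul resolution: beta_i(k)=C(n,i), n=21
C(21,6)=54264, C(21,7)=116280, C(21,8)=203490, C(21,9)=293930, C(21,10)=352716, C(21,11)=352716, C(21,12)=293930, C(21,13)=203490, C(21,14)=116280
Sum=1987096


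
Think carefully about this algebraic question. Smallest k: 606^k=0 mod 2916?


606^k mod 2916:
k=1: 606
k=2: 2736
k=3: 1728
k=4: 324
k=5: 972
k=6: 0
First zero at k = 6


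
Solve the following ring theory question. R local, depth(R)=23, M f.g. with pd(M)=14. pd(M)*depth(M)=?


pd+depth=23
depth=23-14=9
pd*depth=14*9=126


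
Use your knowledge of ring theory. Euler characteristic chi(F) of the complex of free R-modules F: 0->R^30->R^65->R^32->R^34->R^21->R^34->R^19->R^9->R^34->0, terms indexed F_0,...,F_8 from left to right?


chi = sum (-1)^i * rank:
(-1)^0*30=30
(-1)^1*65=-65
(-1)^2*32=32
(-1)^3*34=-34
(-1)^4*21=21
(-1)^5*34=-34
(-1)^6*19=19
(-1)^7*9=-9
(-1)^8*34=34
chi=-6


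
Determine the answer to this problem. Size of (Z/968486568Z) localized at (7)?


7-primary part: 968486568=7^9*24
Size=7^9=40353607


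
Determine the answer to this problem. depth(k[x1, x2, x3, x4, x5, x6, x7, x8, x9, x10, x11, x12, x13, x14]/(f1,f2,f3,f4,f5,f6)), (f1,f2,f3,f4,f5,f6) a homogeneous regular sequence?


depth(R)=14
depth(R/I)=14-6=8


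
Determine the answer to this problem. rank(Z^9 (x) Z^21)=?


rank(M(x)N) = rank(M)*rank(N)
9*21 = 189


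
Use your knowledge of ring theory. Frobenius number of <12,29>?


gcd(12,29)=1 => F=ab-a-b=12*29-12-29=348-41=307


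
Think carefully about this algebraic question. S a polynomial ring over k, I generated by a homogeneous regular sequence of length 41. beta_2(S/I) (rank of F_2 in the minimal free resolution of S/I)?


Regular sequence => Koszul complex is the minimal free resolution.
Syz_1 minimally generated by Koszul relations f_i*e_j - f_j*e_i (i<j): mu(Syz_1) = beta_2 = C(m,2) = m(m-1)/2
m=41
41*40/2 = 820


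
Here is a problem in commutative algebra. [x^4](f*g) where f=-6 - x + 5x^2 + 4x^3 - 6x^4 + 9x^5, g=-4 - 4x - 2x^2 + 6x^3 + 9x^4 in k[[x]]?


[x^4] = sum a_i*b_j, i+j=4
  -6*9=-54
  -1*6=-6
  5*-2=-10
  4*-4=-16
  -6*-4=24
Sum=-62


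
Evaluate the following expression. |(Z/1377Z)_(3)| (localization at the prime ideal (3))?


3-primary part: 1377=3^4*17
Size=3^4=81


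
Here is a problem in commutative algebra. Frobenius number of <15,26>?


gcd(15,26)=1 => F=ab-a-b=15*26-15-26=390-41=349


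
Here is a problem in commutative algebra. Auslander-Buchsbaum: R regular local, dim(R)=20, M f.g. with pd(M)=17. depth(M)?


pd+depth=depth(R)=20
depth=20-17=3


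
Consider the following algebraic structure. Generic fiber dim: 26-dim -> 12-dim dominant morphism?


dim(fiber)=dim(X)-dim(Y)=26-12=14


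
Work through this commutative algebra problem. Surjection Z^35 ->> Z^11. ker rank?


rank(ker) = 35-11 = 24


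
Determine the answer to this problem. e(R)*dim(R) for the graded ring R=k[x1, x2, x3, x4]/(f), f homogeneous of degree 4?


e(R)=deg(f)=4, dim(R)=4-1=3
e*dim=4*3=12


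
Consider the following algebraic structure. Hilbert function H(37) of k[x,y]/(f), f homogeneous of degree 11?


H(t)=d for t>=d-1.
d=11, t=37
H(37)=11


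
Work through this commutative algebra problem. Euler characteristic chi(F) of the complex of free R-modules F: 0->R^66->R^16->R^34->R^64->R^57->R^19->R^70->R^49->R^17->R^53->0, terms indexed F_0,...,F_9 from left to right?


chi = sum (-1)^i * rank:
(-1)^0*66=66
(-1)^1*16=-16
(-1)^2*34=34
(-1)^3*64=-64
(-1)^4*57=57
(-1)^5*19=-19
(-1)^6*70=70
(-1)^7*49=-49
(-1)^8*17=17
(-1)^9*53=-53
chi=43


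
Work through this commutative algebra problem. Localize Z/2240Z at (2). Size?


2-primary part: 2240=2^6*35
Size=2^6=64


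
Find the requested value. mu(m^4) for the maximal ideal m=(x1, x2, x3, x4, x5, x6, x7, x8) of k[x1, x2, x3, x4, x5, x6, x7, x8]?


Graded Nakayama: mu(m^d) = dim_k (m^d/m^(d+1)) = #degree-4 monomials in 8 vars
C(n+d-1,d)=C(11,4)=330


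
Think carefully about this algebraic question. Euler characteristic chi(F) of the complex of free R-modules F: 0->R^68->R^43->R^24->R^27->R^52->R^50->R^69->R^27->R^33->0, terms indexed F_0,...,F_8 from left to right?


chi = sum (-1)^i * rank:
(-1)^0*68=68
(-1)^1*43=-43
(-1)^2*24=24
(-1)^3*27=-27
(-1)^4*52=52
(-1)^5*50=-50
(-1)^6*69=69
(-1)^7*27=-27
(-1)^8*33=33
chi=99


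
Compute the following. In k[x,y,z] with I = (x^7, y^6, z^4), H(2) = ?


Need i<7, j<6, k<4 with i+j+k=2.
For each i, j ranges over max(0,2-i-3)..min(5,2-i):
  i=0: j in [0,2] -> 3
  i=1: j in [0,1] -> 2
  i=2: j in [0,0] -> 1
H(2) = 3+2+1 = 6


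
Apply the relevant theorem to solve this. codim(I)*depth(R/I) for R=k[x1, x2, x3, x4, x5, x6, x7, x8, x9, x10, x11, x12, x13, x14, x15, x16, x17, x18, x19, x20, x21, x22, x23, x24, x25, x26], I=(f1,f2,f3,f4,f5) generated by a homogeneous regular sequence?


codim=5, depth=dim(R/I)=26-5=21
Product=5*21=105


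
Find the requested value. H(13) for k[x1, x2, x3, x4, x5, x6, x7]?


C(d+n-1,n-1)=C(19,6)=27132


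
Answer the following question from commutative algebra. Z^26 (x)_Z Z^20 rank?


rank(M(x)N) = rank(M)*rank(N)
26*20 = 520


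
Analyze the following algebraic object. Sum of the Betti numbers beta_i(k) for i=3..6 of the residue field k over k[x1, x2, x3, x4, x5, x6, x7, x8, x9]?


Koszul resolution: beta_i(k)=C(n,i), n=9
C(9,3)=84, C(9,4)=126, C(9,5)=126, C(9,6)=84
Sum=420


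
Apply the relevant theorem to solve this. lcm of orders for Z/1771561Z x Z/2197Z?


Exponent = lcm of the cyclic orders; pairwise coprime => product.
11^6*13^3=1771561*2197=3892119517


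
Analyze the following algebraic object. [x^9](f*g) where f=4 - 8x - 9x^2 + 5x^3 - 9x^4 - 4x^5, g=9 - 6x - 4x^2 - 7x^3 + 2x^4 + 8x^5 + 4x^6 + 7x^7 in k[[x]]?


[x^9] = sum a_i*b_j, i+j=9
  -9*7=-63
  5*4=20
  -9*8=-72
  -4*2=-8
Sum=-123


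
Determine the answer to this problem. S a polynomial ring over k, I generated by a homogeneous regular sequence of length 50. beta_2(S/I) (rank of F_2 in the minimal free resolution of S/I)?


Regular sequence => Koszul complex is the minimal free resolution.
Syz_1 minimally generated by Koszul relations f_i*e_j - f_j*e_i (i<j): mu(Syz_1) = beta_2 = C(m,2) = m(m-1)/2
m=50
50*49/2 = 1225


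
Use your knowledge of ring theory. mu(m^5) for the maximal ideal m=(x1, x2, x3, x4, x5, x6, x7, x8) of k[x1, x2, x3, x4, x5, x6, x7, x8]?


Graded Nakayama: mu(m^d) = dim_k (m^d/m^(d+1)) = #degree-5 monomials in 8 vars
C(n+d-1,d)=C(12,5)=792


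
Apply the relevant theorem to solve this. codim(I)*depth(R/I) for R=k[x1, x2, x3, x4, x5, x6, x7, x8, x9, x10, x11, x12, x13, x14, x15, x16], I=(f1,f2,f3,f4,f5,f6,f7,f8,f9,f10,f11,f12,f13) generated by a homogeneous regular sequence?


codim=13, depth=dim(R/I)=16-13=3
Product=13*3=39


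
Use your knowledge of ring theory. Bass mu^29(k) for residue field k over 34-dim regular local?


C(n,i)=C(34,29)=278256


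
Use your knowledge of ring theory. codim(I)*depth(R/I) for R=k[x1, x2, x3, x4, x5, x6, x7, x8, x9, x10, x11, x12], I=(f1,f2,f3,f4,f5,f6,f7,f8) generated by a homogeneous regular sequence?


codim=8, depth=dim(R/I)=12-8=4
Product=8*4=32


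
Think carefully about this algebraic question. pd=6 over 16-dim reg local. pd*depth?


pd+depth=16
depth=16-6=10
pd*depth=6*10=60


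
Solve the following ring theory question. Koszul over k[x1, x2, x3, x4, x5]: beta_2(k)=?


C(n,i)=C(5,2)=10


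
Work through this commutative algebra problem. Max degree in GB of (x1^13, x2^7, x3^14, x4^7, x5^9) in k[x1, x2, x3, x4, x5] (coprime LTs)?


Pure powers, coprime LTs => already GB.
Degrees: 13, 7, 14, 7, 9
Max=14


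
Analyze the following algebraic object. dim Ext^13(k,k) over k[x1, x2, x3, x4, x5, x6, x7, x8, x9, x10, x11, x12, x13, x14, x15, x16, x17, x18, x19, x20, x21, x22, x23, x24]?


C(n,i)=C(24,13)=2496144


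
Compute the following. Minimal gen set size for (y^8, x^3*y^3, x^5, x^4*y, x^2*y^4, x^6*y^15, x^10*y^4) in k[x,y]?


Remove redundant (divisible by others).
x^10*y^4 redundant.
x^6*y^15 redundant.
Min: x^5, x^4*y, x^3*y^3, x^2*y^4, y^8
Count=5


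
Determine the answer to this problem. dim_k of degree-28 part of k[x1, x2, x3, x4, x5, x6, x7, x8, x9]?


C(d+n-1,n-1)=C(36,8)=30260340


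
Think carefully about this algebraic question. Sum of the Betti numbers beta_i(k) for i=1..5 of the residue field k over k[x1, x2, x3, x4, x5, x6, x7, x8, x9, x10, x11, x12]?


Koszul resolution: beta_i(k)=C(n,i), n=12
C(12,1)=12, C(12,2)=66, C(12,3)=220, C(12,4)=495, C(12,5)=792
Sum=1585


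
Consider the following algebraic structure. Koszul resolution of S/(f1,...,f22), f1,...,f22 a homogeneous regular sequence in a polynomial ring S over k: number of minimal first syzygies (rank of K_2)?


Regular sequence => Koszul complex is the minimal free resolution.
Syz_1 minimally generated by Koszul relations f_i*e_j - f_j*e_i (i<j): mu(Syz_1) = beta_2 = C(m,2) = m(m-1)/2
m=22
22*21/2 = 231


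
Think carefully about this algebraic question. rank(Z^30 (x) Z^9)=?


rank(M(x)N) = rank(M)*rank(N)
30*9 = 270


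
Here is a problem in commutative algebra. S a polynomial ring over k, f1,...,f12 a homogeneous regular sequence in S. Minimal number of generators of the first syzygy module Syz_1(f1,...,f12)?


Regular sequence => Koszul complex is the minimal free resolution.
Syz_1 minimally generated by Koszul relations f_i*e_j - f_j*e_i (i<j): mu(Syz_1) = beta_2 = C(m,2) = m(m-1)/2
m=12
12*11/2 = 66


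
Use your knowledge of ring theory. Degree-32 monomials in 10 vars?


C(d+n-1,n-1)=C(41,9)=350343565


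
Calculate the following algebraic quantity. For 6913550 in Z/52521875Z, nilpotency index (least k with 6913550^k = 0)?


6913550^k mod 52521875:
k=1: 6913550
k=2: 8911875
k=3: 17150000
k=4: 37515625
k=5: 0
First zero at k = 5


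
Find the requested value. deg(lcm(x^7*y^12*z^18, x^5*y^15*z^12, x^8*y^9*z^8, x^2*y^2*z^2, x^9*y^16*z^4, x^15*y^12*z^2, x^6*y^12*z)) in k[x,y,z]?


lcm = componentwise max:
x: max(7,5,8,2,9,15,6)=15
y: max(12,15,9,2,16,12,12)=16
z: max(18,12,8,2,4,2,1)=18
Total=15+16+18=49


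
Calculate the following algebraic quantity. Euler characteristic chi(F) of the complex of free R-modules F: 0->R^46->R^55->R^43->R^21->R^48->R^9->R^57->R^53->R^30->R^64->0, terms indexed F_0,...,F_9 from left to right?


chi = sum (-1)^i * rank:
(-1)^0*46=46
(-1)^1*55=-55
(-1)^2*43=43
(-1)^3*21=-21
(-1)^4*48=48
(-1)^5*9=-9
(-1)^6*57=57
(-1)^7*53=-53
(-1)^8*30=30
(-1)^9*64=-64
chi=22


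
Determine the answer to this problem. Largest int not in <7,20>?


gcd(7,20)=1 => F=ab-a-b=7*20-7-20=140-27=113


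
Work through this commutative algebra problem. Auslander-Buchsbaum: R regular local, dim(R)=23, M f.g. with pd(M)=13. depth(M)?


pd+depth=depth(R)=23
depth=23-13=10


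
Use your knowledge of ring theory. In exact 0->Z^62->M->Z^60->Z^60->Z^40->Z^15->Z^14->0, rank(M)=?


Alt sum=0:
(-1)^0*62 + (-1)^1*? + (-1)^2*60 + (-1)^3*60 + (-1)^4*40 + (-1)^5*15 + (-1)^6*14=0
rank(M)=101


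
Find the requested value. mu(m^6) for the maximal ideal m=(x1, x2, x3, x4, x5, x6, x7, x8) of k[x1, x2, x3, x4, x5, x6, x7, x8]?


Graded Nakayama: mu(m^d) = dim_k (m^d/m^(d+1)) = #degree-6 monomials in 8 vars
C(n+d-1,d)=C(13,6)=1716


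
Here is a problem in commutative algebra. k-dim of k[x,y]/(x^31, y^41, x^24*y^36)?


k[x,y]/I, I = (x^31, y^41, x^24*y^36)
Rect: 31x41=1271. Corner: (31-24)x(41-36)=35.
dim = 1271-35 = 1236


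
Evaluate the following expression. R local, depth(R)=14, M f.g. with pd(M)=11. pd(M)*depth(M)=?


pd+depth=14
depth=14-11=3
pd*depth=11*3=33


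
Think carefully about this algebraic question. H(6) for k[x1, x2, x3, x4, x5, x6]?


C(d+n-1,n-1)=C(11,5)=462


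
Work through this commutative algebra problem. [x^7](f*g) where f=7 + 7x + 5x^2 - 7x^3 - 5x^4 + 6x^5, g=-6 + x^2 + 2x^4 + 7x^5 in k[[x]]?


[x^7] = sum a_i*b_j, i+j=7
  5*7=35
  -7*2=-14
  6*1=6
Sum=27


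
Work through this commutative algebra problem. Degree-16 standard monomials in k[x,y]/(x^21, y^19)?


k[x,y], I = (x^21, y^19), d = 16
Need i < 21 and d-i < 19.
Range: 0 <= i <= 16.
H(16) = 17


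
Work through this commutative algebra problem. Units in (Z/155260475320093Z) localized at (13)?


Local ring = Z/10604499373Z.
phi(10604499373) = 13^8*(13-1) = 9788768652


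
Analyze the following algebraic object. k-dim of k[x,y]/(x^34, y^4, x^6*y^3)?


k[x,y]/I, I = (x^34, y^4, x^6*y^3)
Rect: 34x4=136. Corner: (34-6)x(4-3)=28.
dim = 136-28 = 108


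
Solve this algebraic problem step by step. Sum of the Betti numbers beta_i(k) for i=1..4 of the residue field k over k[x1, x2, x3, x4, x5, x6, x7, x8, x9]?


Koszul resolution: beta_i(k)=C(n,i), n=9
C(9,1)=9, C(9,2)=36, C(9,3)=84, C(9,4)=126
Sum=255


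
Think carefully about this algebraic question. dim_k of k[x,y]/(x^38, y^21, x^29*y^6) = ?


k[x,y]/I, I = (x^38, y^21, x^29*y^6)
Rect: 38x21=798. Corner: (38-29)x(21-6)=135.
dim = 798-135 = 663


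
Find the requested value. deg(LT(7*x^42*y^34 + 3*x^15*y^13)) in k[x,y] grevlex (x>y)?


LT: 7*x^42*y^34
deg_x=42, deg_y=34
Total=42+34=76


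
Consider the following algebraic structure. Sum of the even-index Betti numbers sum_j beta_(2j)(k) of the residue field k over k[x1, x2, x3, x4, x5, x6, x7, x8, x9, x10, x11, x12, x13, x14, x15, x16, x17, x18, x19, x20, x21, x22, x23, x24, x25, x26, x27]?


Koszul resolution: beta_i(k)=C(n,i), n=27
sum_even C(27,i) = 2^(n-1) = 2^26 = 67108864


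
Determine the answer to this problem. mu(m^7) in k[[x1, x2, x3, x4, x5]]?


C(n+d-1,d)=C(11,7)=330


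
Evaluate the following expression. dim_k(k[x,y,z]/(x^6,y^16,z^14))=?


Basis: x^iy^jz^k, i<6,j<16,k<14
6*16*14=1344


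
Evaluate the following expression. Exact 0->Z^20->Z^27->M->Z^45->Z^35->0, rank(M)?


Alt sum=0:
(-1)^0*20 + (-1)^1*27 + (-1)^2*? + (-1)^3*45 + (-1)^4*35=0
rank(M)=17


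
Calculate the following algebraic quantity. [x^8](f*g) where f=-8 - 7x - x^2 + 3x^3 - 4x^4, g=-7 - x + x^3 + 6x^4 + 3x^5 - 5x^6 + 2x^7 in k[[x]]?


[x^8] = sum a_i*b_j, i+j=8
  -7*2=-14
  -1*-5=5
  3*3=9
  -4*6=-24
Sum=-24


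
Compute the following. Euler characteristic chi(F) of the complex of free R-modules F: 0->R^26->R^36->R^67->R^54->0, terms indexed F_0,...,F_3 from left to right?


chi = sum (-1)^i * rank:
(-1)^0*26=26
(-1)^1*36=-36
(-1)^2*67=67
(-1)^3*54=-54
chi=3


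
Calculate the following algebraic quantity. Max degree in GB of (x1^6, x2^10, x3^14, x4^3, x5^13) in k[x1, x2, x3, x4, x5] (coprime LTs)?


Pure powers, coprime LTs => already GB.
Degrees: 6, 10, 14, 3, 13
Max=14


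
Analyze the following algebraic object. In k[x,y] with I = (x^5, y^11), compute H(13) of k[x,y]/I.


k[x,y], I = (x^5, y^11), d = 13
Need i < 5 and d-i < 11.
Range: 3 <= i <= 4.
H(13) = 2


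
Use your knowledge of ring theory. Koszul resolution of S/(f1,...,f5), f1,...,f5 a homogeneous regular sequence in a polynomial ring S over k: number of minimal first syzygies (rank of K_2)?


Regular sequence => Koszul complex is the minimal free resolution.
Syz_1 minimally generated by Koszul relations f_i*e_j - f_j*e_i (i<j): mu(Syz_1) = beta_2 = C(m,2) = m(m-1)/2
m=5
5*4/2 = 10


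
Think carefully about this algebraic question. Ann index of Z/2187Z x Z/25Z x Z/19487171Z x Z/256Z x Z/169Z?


Exponent = lcm of the cyclic orders; pairwise coprime => product.
3^7*5^2*11^7*2^8*13^2=2187*25*19487171*256*169=46096107923923200


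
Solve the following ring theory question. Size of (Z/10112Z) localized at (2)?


2-primary part: 10112=2^7*79
Size=2^7=128


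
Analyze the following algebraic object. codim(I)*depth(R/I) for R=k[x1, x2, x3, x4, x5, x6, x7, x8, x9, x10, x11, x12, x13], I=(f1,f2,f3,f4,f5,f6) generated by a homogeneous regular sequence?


codim=6, depth=dim(R/I)=13-6=7
Product=6*7=42


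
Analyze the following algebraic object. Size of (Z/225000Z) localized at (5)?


5-primary part: 225000=5^5*72
Size=5^5=3125


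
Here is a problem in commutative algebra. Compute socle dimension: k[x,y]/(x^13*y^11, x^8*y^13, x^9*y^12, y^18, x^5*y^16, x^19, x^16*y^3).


Socle = ann(m) = span of standard monomials u with x*u, y*u in I (staircase corners).
Minimal generators: x^19, x^16*y^3, x^13*y^11, x^9*y^12, x^8*y^13, x^5*y^16, y^18
Corners: x^4y^17, x^7y^15, x^8y^12, x^12y^11, x^15y^10, x^18y^2
Socle dim=6


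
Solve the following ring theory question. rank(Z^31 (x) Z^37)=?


rank(M(x)N) = rank(M)*rank(N)
31*37 = 1147


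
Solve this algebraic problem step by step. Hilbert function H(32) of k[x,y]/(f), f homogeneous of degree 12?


H(t)=d for t>=d-1.
d=12, t=32
H(32)=12


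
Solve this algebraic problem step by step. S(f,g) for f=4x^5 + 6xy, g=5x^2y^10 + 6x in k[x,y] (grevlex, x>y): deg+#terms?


LT(f)=4x^5, LT(g)=5x^2y^10
lcm(LM)=x^5y^10
S(f,g) (scaled by 20 to clear denominators) = 5y^10*f - 4x^3*g = 30xy^11 - 24x^4
2 terms, deg 12.
12+2=14


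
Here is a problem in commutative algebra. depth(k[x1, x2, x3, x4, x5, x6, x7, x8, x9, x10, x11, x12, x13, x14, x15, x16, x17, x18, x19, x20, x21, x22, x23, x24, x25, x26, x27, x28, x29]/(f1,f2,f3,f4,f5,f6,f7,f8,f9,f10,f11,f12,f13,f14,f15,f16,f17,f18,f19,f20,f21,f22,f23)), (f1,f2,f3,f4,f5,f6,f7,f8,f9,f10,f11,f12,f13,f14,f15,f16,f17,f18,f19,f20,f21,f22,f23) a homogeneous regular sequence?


depth(R)=29
depth(R/I)=29-23=6


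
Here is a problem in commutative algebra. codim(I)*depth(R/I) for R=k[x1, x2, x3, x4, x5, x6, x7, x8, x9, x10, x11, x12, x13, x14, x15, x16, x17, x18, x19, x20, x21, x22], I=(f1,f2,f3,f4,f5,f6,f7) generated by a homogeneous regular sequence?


codim=7, depth=dim(R/I)=22-7=15
Product=7*15=105


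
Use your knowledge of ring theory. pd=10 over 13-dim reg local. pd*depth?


pd+depth=13
depth=13-10=3
pd*depth=10*3=30


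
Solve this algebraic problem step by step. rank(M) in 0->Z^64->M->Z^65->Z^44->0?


Alt sum=0:
(-1)^0*64 + (-1)^1*? + (-1)^2*65 + (-1)^3*44=0
rank(M)=85


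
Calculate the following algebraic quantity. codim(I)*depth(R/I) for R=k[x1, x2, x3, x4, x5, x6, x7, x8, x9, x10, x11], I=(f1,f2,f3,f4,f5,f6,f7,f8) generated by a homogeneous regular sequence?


codim=8, depth=dim(R/I)=11-8=3
Product=8*3=24


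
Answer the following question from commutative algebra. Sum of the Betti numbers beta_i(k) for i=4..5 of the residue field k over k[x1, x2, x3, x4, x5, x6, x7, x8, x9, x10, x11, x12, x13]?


Koszul resolution: beta_i(k)=C(n,i), n=13
C(13,4)=715, C(13,5)=1287
Sum=2002


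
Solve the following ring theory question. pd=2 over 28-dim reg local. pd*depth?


pd+depth=28
depth=28-2=26
pd*depth=2*26=52


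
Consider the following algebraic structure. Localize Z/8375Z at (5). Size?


5-primary part: 8375=5^3*67
Size=5^3=125


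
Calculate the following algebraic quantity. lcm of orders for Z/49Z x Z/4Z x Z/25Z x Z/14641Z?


Exponent = lcm of the cyclic orders; pairwise coprime => product.
7^2*2^2*5^2*11^4=49*4*25*14641=71740900


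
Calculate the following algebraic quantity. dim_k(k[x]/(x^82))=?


Basis: 1,x,...,x^81
dim=82


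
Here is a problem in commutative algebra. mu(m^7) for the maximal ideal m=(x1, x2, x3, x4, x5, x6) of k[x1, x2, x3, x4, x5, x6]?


Graded Nakayama: mu(m^d) = dim_k (m^d/m^(d+1)) = #degree-7 monomials in 6 vars
C(n+d-1,d)=C(12,7)=792


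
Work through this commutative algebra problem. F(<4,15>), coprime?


gcd(4,15)=1 => F=ab-a-b=4*15-4-15=60-19=41


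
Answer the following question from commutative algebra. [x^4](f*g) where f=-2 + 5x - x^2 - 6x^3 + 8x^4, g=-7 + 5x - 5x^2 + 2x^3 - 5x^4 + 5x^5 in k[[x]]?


[x^4] = sum a_i*b_j, i+j=4
  -2*-5=10
  5*2=10
  -1*-5=5
  -6*5=-30
  8*-7=-56
Sum=-61


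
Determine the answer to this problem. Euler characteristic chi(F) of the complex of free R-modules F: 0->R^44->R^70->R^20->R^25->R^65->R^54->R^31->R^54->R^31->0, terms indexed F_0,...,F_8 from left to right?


chi = sum (-1)^i * rank:
(-1)^0*44=44
(-1)^1*70=-70
(-1)^2*20=20
(-1)^3*25=-25
(-1)^4*65=65
(-1)^5*54=-54
(-1)^6*31=31
(-1)^7*54=-54
(-1)^8*31=31
chi=-12


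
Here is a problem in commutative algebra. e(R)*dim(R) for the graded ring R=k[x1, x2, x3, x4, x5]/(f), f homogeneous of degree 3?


e(R)=deg(f)=3, dim(R)=5-1=4
e*dim=3*4=12


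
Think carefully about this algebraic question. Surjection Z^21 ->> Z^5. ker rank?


rank(ker) = 21-5 = 16


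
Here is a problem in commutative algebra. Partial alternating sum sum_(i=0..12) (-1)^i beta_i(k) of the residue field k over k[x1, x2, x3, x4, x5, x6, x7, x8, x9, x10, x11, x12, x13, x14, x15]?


Koszul resolution: beta_i(k)=C(n,i), n=15
sum_(i=0..p) (-1)^i C(n,i) = (-1)^p C(n-1,p)
(-1)^12*C(14,12) = (-1)^12*91 = 91


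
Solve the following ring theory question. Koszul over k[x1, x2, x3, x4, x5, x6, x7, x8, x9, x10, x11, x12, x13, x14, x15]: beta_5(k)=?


C(n,i)=C(15,5)=3003


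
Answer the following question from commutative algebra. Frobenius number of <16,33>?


gcd(16,33)=1 => F=ab-a-b=16*33-16-33=528-49=479


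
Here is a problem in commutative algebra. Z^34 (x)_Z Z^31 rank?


rank(M(x)N) = rank(M)*rank(N)
34*31 = 1054


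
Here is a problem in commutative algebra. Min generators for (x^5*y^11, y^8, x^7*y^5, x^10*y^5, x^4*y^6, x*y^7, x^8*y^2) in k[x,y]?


Remove redundant (divisible by others).
x^10*y^5 redundant.
x^5*y^11 redundant.
Min: x^8*y^2, x^7*y^5, x^4*y^6, x*y^7, y^8
Count=5


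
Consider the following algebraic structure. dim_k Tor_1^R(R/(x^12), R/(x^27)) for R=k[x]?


Tor_1(R/I,R/J)=(I cap J)/IJ=(x^27)/(x^39)
dim=39-27=min(12,27)=12


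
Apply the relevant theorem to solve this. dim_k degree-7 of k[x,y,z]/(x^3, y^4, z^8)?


Need i<3, j<4, k<8 with i+j+k=7.
For each i, j ranges over max(0,7-i-7)..min(3,7-i):
  i=0: j in [0,3] -> 4
  i=1: j in [0,3] -> 4
  i=2: j in [0,3] -> 4
H(7) = 4+4+4 = 12


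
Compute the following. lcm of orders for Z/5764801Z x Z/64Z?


Exponent = lcm of the cyclic orders; pairwise coprime => product.
7^8*2^6=5764801*64=368947264


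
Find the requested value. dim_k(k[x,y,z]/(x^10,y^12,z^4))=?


Basis: x^iy^jz^k, i<10,j<12,k<4
10*12*4=480


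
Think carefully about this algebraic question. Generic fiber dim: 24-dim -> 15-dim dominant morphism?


dim(fiber)=dim(X)-dim(Y)=24-15=9


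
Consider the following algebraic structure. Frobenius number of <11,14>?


gcd(11,14)=1 => F=ab-a-b=11*14-11-14=154-25=129


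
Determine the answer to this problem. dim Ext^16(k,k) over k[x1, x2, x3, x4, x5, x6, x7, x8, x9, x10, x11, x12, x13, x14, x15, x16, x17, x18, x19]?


C(n,i)=C(19,16)=969


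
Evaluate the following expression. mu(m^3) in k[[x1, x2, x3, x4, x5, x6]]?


C(n+d-1,d)=C(8,3)=56


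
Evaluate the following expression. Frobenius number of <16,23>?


gcd(16,23)=1 => F=ab-a-b=16*23-16-23=368-39=329


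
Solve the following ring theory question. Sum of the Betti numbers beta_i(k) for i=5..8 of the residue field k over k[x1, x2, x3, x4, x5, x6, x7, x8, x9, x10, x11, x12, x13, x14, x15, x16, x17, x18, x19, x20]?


Koszul resolution: beta_i(k)=C(n,i), n=20
C(20,5)=15504, C(20,6)=38760, C(20,7)=77520, C(20,8)=125970
Sum=257754


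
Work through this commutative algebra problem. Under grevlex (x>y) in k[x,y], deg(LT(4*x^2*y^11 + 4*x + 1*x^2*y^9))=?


LT: 4*x^2*y^11
deg_x=2, deg_y=11
Total=2+11=13


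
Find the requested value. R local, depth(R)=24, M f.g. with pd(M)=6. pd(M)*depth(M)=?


pd+depth=24
depth=24-6=18
pd*depth=6*18=108
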